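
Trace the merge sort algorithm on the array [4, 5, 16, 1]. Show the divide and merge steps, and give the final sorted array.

Merge sort trace:

Split: [4, 5, 16, 1] -> [4, 5] and [16, 1]
  Split: [4, 5] -> [4] and [5]
  Merge: [4] + [5] -> [4, 5]
  Split: [16, 1] -> [16] and [1]
  Merge: [16] + [1] -> [1, 16]
Merge: [4, 5] + [1, 16] -> [1, 4, 5, 16]

Final sorted array: [1, 4, 5, 16]

The merge sort proceeds by recursively splitting the array and merging sorted halves.
After all merges, the sorted array is [1, 4, 5, 16].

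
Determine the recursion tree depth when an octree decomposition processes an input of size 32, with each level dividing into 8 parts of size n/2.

For divide and conquer with division factor 2:

Problem sizes at each level:
Level 0: 32
Level 1: 16
Level 2: 8
Level 3: 4
Level 4: 2
Level 5: 1

The root is level 0 and the size-1 base case is level 5 (the tree spans levels 0 through 5, i.e. 6 levels counting the root), so the depth is the number of divisions: log_2(32) = 5

The recursion tree depth is log_2(32) = 5. At each level, the problem size is divided by 2, so it takes 5 divisions to reduce to a base case of size 1. The algorithm makes 8 recursive calls at each level.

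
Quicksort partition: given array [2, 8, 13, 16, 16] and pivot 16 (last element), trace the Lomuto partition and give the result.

Lomuto partition with pivot = 16:

Initial array: [2, 8, 13, 16, 16]

arr[0]=2 <= 16: swap with position 0, array becomes [2, 8, 13, 16, 16]
arr[1]=8 <= 16: swap with position 1, array becomes [2, 8, 13, 16, 16]
arr[2]=13 <= 16: swap with position 2, array becomes [2, 8, 13, 16, 16]
arr[3]=16 <= 16: swap with position 3, array becomes [2, 8, 13, 16, 16]

Place pivot at position 4: [2, 8, 13, 16, 16]
Pivot position: 4

After partitioning with pivot 16, the array becomes [2, 8, 13, 16, 16]. The pivot is placed at index 4. All elements to the left of the pivot are <= 16, and all elements to the right are > 16.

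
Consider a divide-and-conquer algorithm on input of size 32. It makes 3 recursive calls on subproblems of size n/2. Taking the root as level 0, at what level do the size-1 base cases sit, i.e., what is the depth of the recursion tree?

For divide and conquer with division factor 2:

Problem sizes at each level:
Level 0: 32
Level 1: 16
Level 2: 8
Level 3: 4
Level 4: 2
Level 5: 1

The root is level 0 and the size-1 base case is level 5 (the tree spans levels 0 through 5, i.e. 6 levels counting the root), so the depth is the number of divisions: log_2(32) = 5

The recursion tree depth is log_2(32) = 5. At each level, the problem size is divided by 2, so it takes 5 divisions to reduce to a base case of size 1. The algorithm makes 3 recursive calls at each level.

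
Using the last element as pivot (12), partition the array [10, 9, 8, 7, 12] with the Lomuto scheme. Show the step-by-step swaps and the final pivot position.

Lomuto partition with pivot = 12:

Initial array: [10, 9, 8, 7, 12]

arr[0]=10 <= 12: swap with position 0, array becomes [10, 9, 8, 7, 12]
arr[1]=9 <= 12: swap with position 1, array becomes [10, 9, 8, 7, 12]
arr[2]=8 <= 12: swap with position 2, array becomes [10, 9, 8, 7, 12]
arr[3]=7 <= 12: swap with position 3, array becomes [10, 9, 8, 7, 12]

Place pivot at position 4: [10, 9, 8, 7, 12]
Pivot position: 4

After partitioning with pivot 12, the array becomes [10, 9, 8, 7, 12]. The pivot is placed at index 4. All elements to the left of the pivot are <= 12, and all elements to the right are > 12.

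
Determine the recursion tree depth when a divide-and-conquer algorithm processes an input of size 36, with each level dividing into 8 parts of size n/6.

For divide and conquer with division factor 6:

Problem sizes at each level:
Level 0: 36
Level 1: 6
Level 2: 1

The root is level 0 and the size-1 base case is level 2 (the tree spans levels 0 through 2, i.e. 3 levels counting the root), so the depth is the number of divisions: log_6(36) = 2

The recursion tree depth is log_6(36) = 2. At each level, the problem size is divided by 6, so it takes 2 divisions to reduce to a base case of size 1. The algorithm makes 8 recursive calls at each level.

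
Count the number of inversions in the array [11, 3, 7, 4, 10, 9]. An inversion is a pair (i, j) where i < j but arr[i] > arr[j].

Finding inversions in [11, 3, 7, 4, 10, 9]:

(0, 1): arr[0]=11 > arr[1]=3
(0, 2): arr[0]=11 > arr[2]=7
(0, 3): arr[0]=11 > arr[3]=4
(0, 4): arr[0]=11 > arr[4]=10
(0, 5): arr[0]=11 > arr[5]=9
(2, 3): arr[2]=7 > arr[3]=4
(4, 5): arr[4]=10 > arr[5]=9

Total inversions: 7

The array has 7 inversion(s): (0,1), (0,2), (0,3), (0,4), (0,5), (2,3), (4,5). Each pair (i,j) satisfies i < j and arr[i] > arr[j].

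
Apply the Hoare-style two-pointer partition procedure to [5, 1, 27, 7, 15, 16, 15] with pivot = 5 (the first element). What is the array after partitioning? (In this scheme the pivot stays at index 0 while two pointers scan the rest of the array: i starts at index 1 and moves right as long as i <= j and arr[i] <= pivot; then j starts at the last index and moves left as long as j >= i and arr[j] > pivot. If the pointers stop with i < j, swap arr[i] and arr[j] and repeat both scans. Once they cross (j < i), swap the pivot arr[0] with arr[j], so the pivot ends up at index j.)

Hoare-style two-pointer partition with pivot = 5:

Initial array: [5, 1, 27, 7, 15, 16, 15]

Pointers start at i = 1, j = 6.
i ends at 2, j ends at 1: the pointers have crossed (j < i), so scanning stops.

Swap pivot arr[0] with arr[1] to place pivot at position 1: [1, 5, 27, 7, 15, 16, 15]
Pivot position: 1

After partitioning with pivot 5, the array becomes [1, 5, 27, 7, 15, 16, 15]. The pivot is placed at index 1. All elements to the left of the pivot are <= 5, and all elements to the right are > 5.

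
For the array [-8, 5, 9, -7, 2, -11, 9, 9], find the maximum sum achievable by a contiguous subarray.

Using Kadane's algorithm on [-8, 5, 9, -7, 2, -11, 9, 9]:

Scanning through the array:
Position 1 (value 5): max_ending_here = 5, max_so_far = 5
Position 2 (value 9): max_ending_here = 14, max_so_far = 14
Position 3 (value -7): max_ending_here = 7, max_so_far = 14
Position 4 (value 2): max_ending_here = 9, max_so_far = 14
Position 5 (value -11): max_ending_here = -2, max_so_far = 14
Position 6 (value 9): max_ending_here = 9, max_so_far = 14
Position 7 (value 9): max_ending_here = 18, max_so_far = 18

Maximum subarray: [9, 9]
Maximum sum: 18

The maximum subarray is [9, 9] with sum 18. This subarray runs from index 6 to index 7.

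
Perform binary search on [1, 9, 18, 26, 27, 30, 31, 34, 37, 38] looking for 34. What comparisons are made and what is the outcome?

Binary search for 34 in [1, 9, 18, 26, 27, 30, 31, 34, 37, 38]:

lo=0, hi=9, mid=4, arr[mid]=27 -> 27 < 34, search right half
lo=5, hi=9, mid=7, arr[mid]=34 -> Found target at index 7!

Binary search finds 34 at index 7 after 2 comparisons. The search repeatedly halves the search space by comparing with the middle element.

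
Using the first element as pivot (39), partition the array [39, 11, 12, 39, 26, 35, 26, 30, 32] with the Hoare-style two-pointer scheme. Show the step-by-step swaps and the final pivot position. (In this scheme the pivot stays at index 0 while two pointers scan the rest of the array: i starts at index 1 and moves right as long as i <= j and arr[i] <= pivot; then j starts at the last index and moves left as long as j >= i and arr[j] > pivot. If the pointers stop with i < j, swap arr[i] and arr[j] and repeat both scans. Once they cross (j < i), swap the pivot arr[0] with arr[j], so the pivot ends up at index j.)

Hoare-style two-pointer partition with pivot = 39:

Initial array: [39, 11, 12, 39, 26, 35, 26, 30, 32]

Pointers start at i = 1, j = 8.
i ends at 9, j ends at 8: the pointers have crossed (j < i), so scanning stops.

Swap pivot arr[0] with arr[8] to place pivot at position 8: [32, 11, 12, 39, 26, 35, 26, 30, 39]
Pivot position: 8

After partitioning with pivot 39, the array becomes [32, 11, 12, 39, 26, 35, 26, 30, 39]. The pivot is placed at index 8. All elements to the left of the pivot are <= 39, and all elements to the right are > 39.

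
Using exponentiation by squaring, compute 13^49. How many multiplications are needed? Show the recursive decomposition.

Computing 13^49 by squaring (build up from 13^1; each line after the first costs one multiplication):

13^1 = 13
13^2 = (13^1)^2 = 13^2 = 169
13^3 = 13 * 13^2 = 13 * 169 = 2197
13^6 = (13^3)^2 = 2197^2 = 4826809
13^12 = (13^6)^2 = 4826809^2 = 23298085122481
13^24 = (13^12)^2 = 23298085122481^2 = 542800770374370512771595361
13^48 = (13^24)^2 = 542800770374370512771595361^2 = 294632676319010105335586872991323185304149065116720321
13^49 = 13 * 13^48 = 13 * 294632676319010105335586872991323185304149065116720321 = 3830224792147131369362629348887201408953937846517364173

Result: 3830224792147131369362629348887201408953937846517364173
Multiplications needed: 7 (7 lines after 13^1)

13^49 = 3830224792147131369362629348887201408953937846517364173. Using exponentiation by squaring, this requires 7 multiplications. The key idea: if the exponent is even, square the half-power; if odd, multiply by the base once.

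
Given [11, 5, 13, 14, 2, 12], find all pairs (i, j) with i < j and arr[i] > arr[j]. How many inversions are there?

Finding inversions in [11, 5, 13, 14, 2, 12]:

(0, 1): arr[0]=11 > arr[1]=5
(0, 4): arr[0]=11 > arr[4]=2
(1, 4): arr[1]=5 > arr[4]=2
(2, 4): arr[2]=13 > arr[4]=2
(2, 5): arr[2]=13 > arr[5]=12
(3, 4): arr[3]=14 > arr[4]=2
(3, 5): arr[3]=14 > arr[5]=12

Total inversions: 7

The array has 7 inversion(s): (0,1), (0,4), (1,4), (2,4), (2,5), (3,4), (3,5). Each pair (i,j) satisfies i < j and arr[i] > arr[j].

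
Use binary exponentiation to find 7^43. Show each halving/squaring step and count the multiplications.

Computing 7^43 by squaring (build up from 7^1; each line after the first costs one multiplication):

7^1 = 7
7^2 = (7^1)^2 = 7^2 = 49
7^4 = (7^2)^2 = 49^2 = 2401
7^5 = 7 * 7^4 = 7 * 2401 = 16807
7^10 = (7^5)^2 = 16807^2 = 282475249
7^20 = (7^10)^2 = 282475249^2 = 79792266297612001
7^21 = 7 * 7^20 = 7 * 79792266297612001 = 558545864083284007
7^42 = (7^21)^2 = 558545864083284007^2 = 311973482284542371301330321821976049
7^43 = 7 * 7^42 = 7 * 311973482284542371301330321821976049 = 2183814375991796599109312252753832343

Result: 2183814375991796599109312252753832343
Multiplications needed: 8 (8 lines after 7^1)

7^43 = 2183814375991796599109312252753832343. Using exponentiation by squaring, this requires 8 multiplications. The key idea: if the exponent is even, square the half-power; if odd, multiply by the base once.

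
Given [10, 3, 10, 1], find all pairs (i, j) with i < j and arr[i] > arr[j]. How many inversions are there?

Finding inversions in [10, 3, 10, 1]:

(0, 1): arr[0]=10 > arr[1]=3
(0, 3): arr[0]=10 > arr[3]=1
(1, 3): arr[1]=3 > arr[3]=1
(2, 3): arr[2]=10 > arr[3]=1

Total inversions: 4

The array has 4 inversion(s): (0,1), (0,3), (1,3), (2,3). Each pair (i,j) satisfies i < j and arr[i] > arr[j].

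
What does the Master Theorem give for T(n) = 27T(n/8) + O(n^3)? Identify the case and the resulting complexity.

Master Theorem for T(n) = 27T(n/8) + O(n^3):

a = 27, b = 8, c = 3
log_b(a) = log_8(27) = 1.5850

Case 3: c = 3 > log_8(27) = 1.5850
T(n) = O(n^3) = O(n^3)

For T(n) = 27T(n/8) + O(n^3): log_8(27) = 1.5850. This is Case 3 of the Master Theorem (c > log_b(a), work dominated by root), giving O(n^3).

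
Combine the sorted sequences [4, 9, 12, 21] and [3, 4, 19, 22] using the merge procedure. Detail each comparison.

Merging process:

Compare 4 vs 3: take 3 from right. Merged: [3]
Compare 4 vs 4: take 4 from left. Merged: [3, 4]
Compare 9 vs 4: take 4 from right. Merged: [3, 4, 4]
Compare 9 vs 19: take 9 from left. Merged: [3, 4, 4, 9]
Compare 12 vs 19: take 12 from left. Merged: [3, 4, 4, 9, 12]
Compare 21 vs 19: take 19 from right. Merged: [3, 4, 4, 9, 12, 19]
Compare 21 vs 22: take 21 from left. Merged: [3, 4, 4, 9, 12, 19, 21]
Append remaining from right: [22]. Merged: [3, 4, 4, 9, 12, 19, 21, 22]

Final merged array: [3, 4, 4, 9, 12, 19, 21, 22]
Total comparisons: 7

The merged array is [3, 4, 4, 9, 12, 19, 21, 22], requiring 7 comparisons. The merge step runs in O(n) time where n is the total number of elements.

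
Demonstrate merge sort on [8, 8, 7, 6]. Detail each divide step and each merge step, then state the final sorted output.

Merge sort trace:

Split: [8, 8, 7, 6] -> [8, 8] and [7, 6]
  Split: [8, 8] -> [8] and [8]
  Merge: [8] + [8] -> [8, 8]
  Split: [7, 6] -> [7] and [6]
  Merge: [7] + [6] -> [6, 7]
Merge: [8, 8] + [6, 7] -> [6, 7, 8, 8]

Final sorted array: [6, 7, 8, 8]

The merge sort proceeds by recursively splitting the array and merging sorted halves.
After all merges, the sorted array is [6, 7, 8, 8].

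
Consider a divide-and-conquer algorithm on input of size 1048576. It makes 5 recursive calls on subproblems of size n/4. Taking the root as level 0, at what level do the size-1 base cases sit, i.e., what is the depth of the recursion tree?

For divide and conquer with division factor 4:

Problem sizes at each level:
Level 0: 1048576
Level 1: 262144
Level 2: 65536
Level 3: 16384
Level 4: 4096
Level 5: 1024
Level 6: 256
Level 7: 64
Level 8: 16
Level 9: 4
Level 10: 1

The root is level 0 and the size-1 base case is level 10 (the tree spans levels 0 through 10, i.e. 11 levels counting the root), so the depth is the number of divisions: log_4(1048576) = 10

The recursion tree depth is log_4(1048576) = 10. At each level, the problem size is divided by 4, so it takes 10 divisions to reduce to a base case of size 1. The algorithm makes 5 recursive calls at each level.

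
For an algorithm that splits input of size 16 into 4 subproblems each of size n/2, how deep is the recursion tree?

For divide and conquer with division factor 2:

Problem sizes at each level:
Level 0: 16
Level 1: 8
Level 2: 4
Level 3: 2
Level 4: 1

The root is level 0 and the size-1 base case is level 4 (the tree spans levels 0 through 4, i.e. 5 levels counting the root), so the depth is the number of divisions: log_2(16) = 4

The recursion tree depth is log_2(16) = 4. At each level, the problem size is divided by 2, so it takes 4 divisions to reduce to a base case of size 1. The algorithm makes 4 recursive calls at each level.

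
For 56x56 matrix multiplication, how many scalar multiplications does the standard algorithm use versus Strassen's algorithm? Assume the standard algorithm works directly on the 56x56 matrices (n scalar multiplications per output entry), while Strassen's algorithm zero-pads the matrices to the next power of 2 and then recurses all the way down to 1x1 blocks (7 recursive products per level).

Matrix multiplication for 56x56 matrices:

Strassen's algorithm requires power-of-2 dimensions. Pad 56x56 to 64x64 (next power of 2).

Standard algorithm: 56^3 = 175616 multiplications
Strassen's algorithm: 7^(log2(64)) = 7^6 = 117649 multiplications
Savings: 175616 - 117649 = 57967 multiplications

Standard: 175616 multiplications (56^3). Strassen: 117649 multiplications (7^6, after padding to 64x64). Strassen reduces 8 recursive multiplications to 7 at each level.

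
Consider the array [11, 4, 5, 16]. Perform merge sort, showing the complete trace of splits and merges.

Merge sort trace:

Split: [11, 4, 5, 16] -> [11, 4] and [5, 16]
  Split: [11, 4] -> [11] and [4]
  Merge: [11] + [4] -> [4, 11]
  Split: [5, 16] -> [5] and [16]
  Merge: [5] + [16] -> [5, 16]
Merge: [4, 11] + [5, 16] -> [4, 5, 11, 16]

Final sorted array: [4, 5, 11, 16]

The merge sort proceeds by recursively splitting the array and merging sorted halves.
After all merges, the sorted array is [4, 5, 11, 16].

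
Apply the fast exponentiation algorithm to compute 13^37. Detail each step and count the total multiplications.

Computing 13^37 by squaring (build up from 13^1; each line after the first costs one multiplication):

13^1 = 13
13^2 = (13^1)^2 = 13^2 = 169
13^4 = (13^2)^2 = 169^2 = 28561
13^8 = (13^4)^2 = 28561^2 = 815730721
13^9 = 13 * 13^8 = 13 * 815730721 = 10604499373
13^18 = (13^9)^2 = 10604499373^2 = 112455406951957393129
13^36 = (13^18)^2 = 112455406951957393129^2 = 12646218552730347184269489080961456410641
13^37 = 13 * 13^36 = 13 * 12646218552730347184269489080961456410641 = 164400841185494513395503358052498933338333

Result: 164400841185494513395503358052498933338333
Multiplications needed: 7 (7 lines after 13^1)

13^37 = 164400841185494513395503358052498933338333. Using exponentiation by squaring, this requires 7 multiplications. The key idea: if the exponent is even, square the half-power; if odd, multiply by the base once.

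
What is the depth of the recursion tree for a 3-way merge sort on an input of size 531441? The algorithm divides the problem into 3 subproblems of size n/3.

For divide and conquer with division factor 3:

Problem sizes at each level:
Level 0: 531441
Level 1: 177147
Level 2: 59049
Level 3: 19683
Level 4: 6561
Level 5: 2187
Level 6: 729
Level 7: 243
Level 8: 81
Level 9: 27
Level 10: 9
Level 11: 3
Level 12: 1

The root is level 0 and the size-1 base case is level 12 (the tree spans levels 0 through 12, i.e. 13 levels counting the root), so the depth is the number of divisions: log_3(531441) = 12

The recursion tree depth is log_3(531441) = 12. At each level, the problem size is divided by 3, so it takes 12 divisions to reduce to a base case of size 1. The algorithm makes 3 recursive calls at each level.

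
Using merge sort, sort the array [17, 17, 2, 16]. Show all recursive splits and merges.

Merge sort trace:

Split: [17, 17, 2, 16] -> [17, 17] and [2, 16]
  Split: [17, 17] -> [17] and [17]
  Merge: [17] + [17] -> [17, 17]
  Split: [2, 16] -> [2] and [16]
  Merge: [2] + [16] -> [2, 16]
Merge: [17, 17] + [2, 16] -> [2, 16, 17, 17]

Final sorted array: [2, 16, 17, 17]

The merge sort proceeds by recursively splitting the array and merging sorted halves.
After all merges, the sorted array is [2, 16, 17, 17].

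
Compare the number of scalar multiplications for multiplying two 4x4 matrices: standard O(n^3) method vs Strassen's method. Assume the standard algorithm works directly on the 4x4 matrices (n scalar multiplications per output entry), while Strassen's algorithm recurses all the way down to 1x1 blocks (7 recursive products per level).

Matrix multiplication for 4x4 matrices:

Standard algorithm: 4^3 = 64 multiplications
Strassen's algorithm: 7^(log2(4)) = 7^2 = 49 multiplications
Savings: 64 - 49 = 15 multiplications

Standard: 64 multiplications (4^3). Strassen: 49 multiplications (7^2). Strassen reduces 8 recursive multiplications to 7 at each level.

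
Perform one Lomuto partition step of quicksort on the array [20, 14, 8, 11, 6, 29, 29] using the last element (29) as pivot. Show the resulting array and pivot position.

Lomuto partition with pivot = 29:

Initial array: [20, 14, 8, 11, 6, 29, 29]

arr[0]=20 <= 29: swap with position 0, array becomes [20, 14, 8, 11, 6, 29, 29]
arr[1]=14 <= 29: swap with position 1, array becomes [20, 14, 8, 11, 6, 29, 29]
arr[2]=8 <= 29: swap with position 2, array becomes [20, 14, 8, 11, 6, 29, 29]
arr[3]=11 <= 29: swap with position 3, array becomes [20, 14, 8, 11, 6, 29, 29]
arr[4]=6 <= 29: swap with position 4, array becomes [20, 14, 8, 11, 6, 29, 29]
arr[5]=29 <= 29: swap with position 5, array becomes [20, 14, 8, 11, 6, 29, 29]

Place pivot at position 6: [20, 14, 8, 11, 6, 29, 29]
Pivot position: 6

After partitioning with pivot 29, the array becomes [20, 14, 8, 11, 6, 29, 29]. The pivot is placed at index 6. All elements to the left of the pivot are <= 29, and all elements to the right are > 29.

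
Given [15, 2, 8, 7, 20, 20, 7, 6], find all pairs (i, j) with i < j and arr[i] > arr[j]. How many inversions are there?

Finding inversions in [15, 2, 8, 7, 20, 20, 7, 6]:

(0, 1): arr[0]=15 > arr[1]=2
(0, 2): arr[0]=15 > arr[2]=8
(0, 3): arr[0]=15 > arr[3]=7
(0, 6): arr[0]=15 > arr[6]=7
(0, 7): arr[0]=15 > arr[7]=6
(2, 3): arr[2]=8 > arr[3]=7
(2, 6): arr[2]=8 > arr[6]=7
(2, 7): arr[2]=8 > arr[7]=6
(3, 7): arr[3]=7 > arr[7]=6
(4, 6): arr[4]=20 > arr[6]=7
(4, 7): arr[4]=20 > arr[7]=6
(5, 6): arr[5]=20 > arr[6]=7
(5, 7): arr[5]=20 > arr[7]=6
(6, 7): arr[6]=7 > arr[7]=6

Total inversions: 14

The array has 14 inversion(s): (0,1), (0,2), (0,3), (0,6), (0,7), (2,3), (2,6), (2,7), (3,7), (4,6), (4,7), (5,6), (5,7), (6,7). Each pair (i,j) satisfies i < j and arr[i] > arr[j].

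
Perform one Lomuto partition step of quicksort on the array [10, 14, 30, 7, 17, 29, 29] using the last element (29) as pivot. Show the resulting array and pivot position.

Lomuto partition with pivot = 29:

Initial array: [10, 14, 30, 7, 17, 29, 29]

arr[0]=10 <= 29: swap with position 0, array becomes [10, 14, 30, 7, 17, 29, 29]
arr[1]=14 <= 29: swap with position 1, array becomes [10, 14, 30, 7, 17, 29, 29]
arr[2]=30 > 29: no swap
arr[3]=7 <= 29: swap with position 2, array becomes [10, 14, 7, 30, 17, 29, 29]
arr[4]=17 <= 29: swap with position 3, array becomes [10, 14, 7, 17, 30, 29, 29]
arr[5]=29 <= 29: swap with position 4, array becomes [10, 14, 7, 17, 29, 30, 29]

Place pivot at position 5: [10, 14, 7, 17, 29, 29, 30]
Pivot position: 5

After partitioning with pivot 29, the array becomes [10, 14, 7, 17, 29, 29, 30]. The pivot is placed at index 5. All elements to the left of the pivot are <= 29, and all elements to the right are > 29.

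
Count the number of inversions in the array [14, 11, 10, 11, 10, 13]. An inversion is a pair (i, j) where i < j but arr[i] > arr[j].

Finding inversions in [14, 11, 10, 11, 10, 13]:

(0, 1): arr[0]=14 > arr[1]=11
(0, 2): arr[0]=14 > arr[2]=10
(0, 3): arr[0]=14 > arr[3]=11
(0, 4): arr[0]=14 > arr[4]=10
(0, 5): arr[0]=14 > arr[5]=13
(1, 2): arr[1]=11 > arr[2]=10
(1, 4): arr[1]=11 > arr[4]=10
(3, 4): arr[3]=11 > arr[4]=10

Total inversions: 8

The array has 8 inversion(s): (0,1), (0,2), (0,3), (0,4), (0,5), (1,2), (1,4), (3,4). Each pair (i,j) satisfies i < j and arr[i] > arr[j].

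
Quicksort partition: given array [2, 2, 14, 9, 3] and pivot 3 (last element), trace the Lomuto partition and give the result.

Lomuto partition with pivot = 3:

Initial array: [2, 2, 14, 9, 3]

arr[0]=2 <= 3: swap with position 0, array becomes [2, 2, 14, 9, 3]
arr[1]=2 <= 3: swap with position 1, array becomes [2, 2, 14, 9, 3]
arr[2]=14 > 3: no swap
arr[3]=9 > 3: no swap

Place pivot at position 2: [2, 2, 3, 9, 14]
Pivot position: 2

After partitioning with pivot 3, the array becomes [2, 2, 3, 9, 14]. The pivot is placed at index 2. All elements to the left of the pivot are <= 3, and all elements to the right are > 3.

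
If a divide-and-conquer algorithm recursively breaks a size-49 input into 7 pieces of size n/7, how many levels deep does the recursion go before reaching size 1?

For divide and conquer with division factor 7:

Problem sizes at each level:
Level 0: 49
Level 1: 7
Level 2: 1

The root is level 0 and the size-1 base case is level 2 (the tree spans levels 0 through 2, i.e. 3 levels counting the root), so the depth is the number of divisions: log_7(49) = 2

The recursion tree depth is log_7(49) = 2. At each level, the problem size is divided by 7, so it takes 2 divisions to reduce to a base case of size 1. The algorithm makes 7 recursive calls at each level.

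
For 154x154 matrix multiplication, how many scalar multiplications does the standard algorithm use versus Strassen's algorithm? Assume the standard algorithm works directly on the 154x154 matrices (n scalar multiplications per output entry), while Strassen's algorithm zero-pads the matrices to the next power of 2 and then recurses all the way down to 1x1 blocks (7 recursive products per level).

Matrix multiplication for 154x154 matrices:

Strassen's algorithm requires power-of-2 dimensions. Pad 154x154 to 256x256 (next power of 2).

Standard algorithm: 154^3 = 3652264 multiplications
Strassen's algorithm: 7^(log2(256)) = 7^8 = 5764801 multiplications
Difference: 3652264 - 5764801 = -2112537 (Strassen uses MORE here due to padding overhead — for small or just-over-power-of-2 n, padding can outweigh the per-level savings)

Standard: 3652264 multiplications (154^3). Strassen: 5764801 multiplications (7^8, after padding to 256x256). Strassen reduces 8 recursive multiplications to 7 at each level.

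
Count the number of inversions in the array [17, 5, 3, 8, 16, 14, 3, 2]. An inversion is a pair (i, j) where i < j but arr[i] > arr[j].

Finding inversions in [17, 5, 3, 8, 16, 14, 3, 2]:

(0, 1): arr[0]=17 > arr[1]=5
(0, 2): arr[0]=17 > arr[2]=3
(0, 3): arr[0]=17 > arr[3]=8
(0, 4): arr[0]=17 > arr[4]=16
(0, 5): arr[0]=17 > arr[5]=14
(0, 6): arr[0]=17 > arr[6]=3
(0, 7): arr[0]=17 > arr[7]=2
(1, 2): arr[1]=5 > arr[2]=3
(1, 6): arr[1]=5 > arr[6]=3
(1, 7): arr[1]=5 > arr[7]=2
(2, 7): arr[2]=3 > arr[7]=2
(3, 6): arr[3]=8 > arr[6]=3
(3, 7): arr[3]=8 > arr[7]=2
(4, 5): arr[4]=16 > arr[5]=14
(4, 6): arr[4]=16 > arr[6]=3
(4, 7): arr[4]=16 > arr[7]=2
(5, 6): arr[5]=14 > arr[6]=3
(5, 7): arr[5]=14 > arr[7]=2
(6, 7): arr[6]=3 > arr[7]=2

Total inversions: 19

The array has 19 inversion(s): (0,1), (0,2), (0,3), (0,4), (0,5), (0,6), (0,7), (1,2), (1,6), (1,7), (2,7), (3,6), (3,7), (4,5), (4,6), (4,7), (5,6), (5,7), (6,7). Each pair (i,j) satisfies i < j and arr[i] > arr[j].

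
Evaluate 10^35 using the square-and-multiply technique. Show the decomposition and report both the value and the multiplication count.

Computing 10^35 by squaring (build up from 10^1; each line after the first costs one multiplication):

10^1 = 10
10^2 = (10^1)^2 = 10^2 = 100
10^4 = (10^2)^2 = 100^2 = 10000
10^8 = (10^4)^2 = 10000^2 = 100000000
10^16 = (10^8)^2 = 100000000^2 = 10000000000000000
10^17 = 10 * 10^16 = 10 * 10000000000000000 = 100000000000000000
10^34 = (10^17)^2 = 100000000000000000^2 = 10000000000000000000000000000000000
10^35 = 10 * 10^34 = 10 * 10000000000000000000000000000000000 = 100000000000000000000000000000000000

Result: 100000000000000000000000000000000000
Multiplications needed: 7 (7 lines after 10^1)

10^35 = 100000000000000000000000000000000000. Using exponentiation by squaring, this requires 7 multiplications. The key idea: if the exponent is even, square the half-power; if odd, multiply by the base once.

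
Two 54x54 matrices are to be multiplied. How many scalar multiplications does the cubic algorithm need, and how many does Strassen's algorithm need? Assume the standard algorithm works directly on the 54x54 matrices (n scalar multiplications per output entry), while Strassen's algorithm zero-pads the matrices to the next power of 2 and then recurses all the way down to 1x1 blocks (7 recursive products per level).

Matrix multiplication for 54x54 matrices:

Strassen's algorithm requires power-of-2 dimensions. Pad 54x54 to 64x64 (next power of 2).

Standard algorithm: 54^3 = 157464 multiplications
Strassen's algorithm: 7^(log2(64)) = 7^6 = 117649 multiplications
Savings: 157464 - 117649 = 39815 multiplications

Standard: 157464 multiplications (54^3). Strassen: 117649 multiplications (7^6, after padding to 64x64). Strassen reduces 8 recursive multiplications to 7 at each level.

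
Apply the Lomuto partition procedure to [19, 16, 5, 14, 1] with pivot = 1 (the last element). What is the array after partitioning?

Lomuto partition with pivot = 1:

Initial array: [19, 16, 5, 14, 1]

arr[0]=19 > 1: no swap
arr[1]=16 > 1: no swap
arr[2]=5 > 1: no swap
arr[3]=14 > 1: no swap

Place pivot at position 0: [1, 16, 5, 14, 19]
Pivot position: 0

After partitioning with pivot 1, the array becomes [1, 16, 5, 14, 19]. The pivot is placed at index 0. All elements to the left of the pivot are <= 1, and all elements to the right are > 1.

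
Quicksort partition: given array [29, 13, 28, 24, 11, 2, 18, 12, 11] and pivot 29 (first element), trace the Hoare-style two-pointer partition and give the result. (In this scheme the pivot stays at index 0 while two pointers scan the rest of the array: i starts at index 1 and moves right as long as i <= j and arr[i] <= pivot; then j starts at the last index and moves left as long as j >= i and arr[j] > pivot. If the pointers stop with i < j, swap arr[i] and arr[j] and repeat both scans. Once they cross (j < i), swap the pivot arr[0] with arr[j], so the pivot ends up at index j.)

Hoare-style two-pointer partition with pivot = 29:

Initial array: [29, 13, 28, 24, 11, 2, 18, 12, 11]

Pointers start at i = 1, j = 8.
i ends at 9, j ends at 8: the pointers have crossed (j < i), so scanning stops.

Swap pivot arr[0] with arr[8] to place pivot at position 8: [11, 13, 28, 24, 11, 2, 18, 12, 29]
Pivot position: 8

After partitioning with pivot 29, the array becomes [11, 13, 28, 24, 11, 2, 18, 12, 29]. The pivot is placed at index 8. All elements to the left of the pivot are <= 29, and all elements to the right are > 29.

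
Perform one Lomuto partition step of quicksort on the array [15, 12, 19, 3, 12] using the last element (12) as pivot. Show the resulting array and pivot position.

Lomuto partition with pivot = 12:

Initial array: [15, 12, 19, 3, 12]

arr[0]=15 > 12: no swap
arr[1]=12 <= 12: swap with position 0, array becomes [12, 15, 19, 3, 12]
arr[2]=19 > 12: no swap
arr[3]=3 <= 12: swap with position 1, array becomes [12, 3, 19, 15, 12]

Place pivot at position 2: [12, 3, 12, 15, 19]
Pivot position: 2

After partitioning with pivot 12, the array becomes [12, 3, 12, 15, 19]. The pivot is placed at index 2. All elements to the left of the pivot are <= 12, and all elements to the right are > 12.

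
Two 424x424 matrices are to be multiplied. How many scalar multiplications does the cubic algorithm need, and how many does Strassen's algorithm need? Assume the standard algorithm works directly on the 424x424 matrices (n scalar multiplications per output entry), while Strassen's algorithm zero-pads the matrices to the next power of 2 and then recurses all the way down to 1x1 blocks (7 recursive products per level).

Matrix multiplication for 424x424 matrices:

Strassen's algorithm requires power-of-2 dimensions. Pad 424x424 to 512x512 (next power of 2).

Standard algorithm: 424^3 = 76225024 multiplications
Strassen's algorithm: 7^(log2(512)) = 7^9 = 40353607 multiplications
Savings: 76225024 - 40353607 = 35871417 multiplications

Standard: 76225024 multiplications (424^3). Strassen: 40353607 multiplications (7^9, after padding to 512x512). Strassen reduces 8 recursive multiplications to 7 at each level.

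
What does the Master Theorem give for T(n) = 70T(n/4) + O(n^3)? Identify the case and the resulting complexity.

Master Theorem for T(n) = 70T(n/4) + O(n^3):

a = 70, b = 4, c = 3
log_b(a) = log_4(70) = 3.0646

Case 1: c = 3 < log_4(70) = 3.0646
T(n) = O(n^(log_4 70))

For T(n) = 70T(n/4) + O(n^3): log_4(70) = 3.0646. This is Case 1 of the Master Theorem (c < log_b(a), work dominated by leaves), giving O(n^(log_4 70)).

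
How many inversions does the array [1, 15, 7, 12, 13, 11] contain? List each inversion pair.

Finding inversions in [1, 15, 7, 12, 13, 11]:

(1, 2): arr[1]=15 > arr[2]=7
(1, 3): arr[1]=15 > arr[3]=12
(1, 4): arr[1]=15 > arr[4]=13
(1, 5): arr[1]=15 > arr[5]=11
(3, 5): arr[3]=12 > arr[5]=11
(4, 5): arr[4]=13 > arr[5]=11

Total inversions: 6

The array has 6 inversion(s): (1,2), (1,3), (1,4), (1,5), (3,5), (4,5). Each pair (i,j) satisfies i < j and arr[i] > arr[j].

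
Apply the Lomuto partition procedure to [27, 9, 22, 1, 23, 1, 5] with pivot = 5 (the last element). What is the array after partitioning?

Lomuto partition with pivot = 5:

Initial array: [27, 9, 22, 1, 23, 1, 5]

arr[0]=27 > 5: no swap
arr[1]=9 > 5: no swap
arr[2]=22 > 5: no swap
arr[3]=1 <= 5: swap with position 0, array becomes [1, 9, 22, 27, 23, 1, 5]
arr[4]=23 > 5: no swap
arr[5]=1 <= 5: swap with position 1, array becomes [1, 1, 22, 27, 23, 9, 5]

Place pivot at position 2: [1, 1, 5, 27, 23, 9, 22]
Pivot position: 2

After partitioning with pivot 5, the array becomes [1, 1, 5, 27, 23, 9, 22]. The pivot is placed at index 2. All elements to the left of the pivot are <= 5, and all elements to the right are > 5.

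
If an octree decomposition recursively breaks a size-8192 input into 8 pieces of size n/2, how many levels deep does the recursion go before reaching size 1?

For divide and conquer with division factor 2:

Problem sizes at each level:
Level 0: 8192
Level 1: 4096
Level 2: 2048
Level 3: 1024
Level 4: 512
Level 5: 256
Level 6: 128
Level 7: 64
Level 8: 32
Level 9: 16
Level 10: 8
Level 11: 4
Level 12: 2
Level 13: 1

The root is level 0 and the size-1 base case is level 13 (the tree spans levels 0 through 13, i.e. 14 levels counting the root), so the depth is the number of divisions: log_2(8192) = 13

The recursion tree depth is log_2(8192) = 13. At each level, the problem size is divided by 2, so it takes 13 divisions to reduce to a base case of size 1. The algorithm makes 8 recursive calls at each level.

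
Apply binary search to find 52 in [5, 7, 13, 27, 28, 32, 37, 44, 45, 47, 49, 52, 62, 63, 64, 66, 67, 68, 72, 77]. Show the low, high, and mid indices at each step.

Binary search for 52 in [5, 7, 13, 27, 28, 32, 37, 44, 45, 47, 49, 52, 62, 63, 64, 66, 67, 68, 72, 77]:

lo=0, hi=19, mid=9, arr[mid]=47 -> 47 < 52, search right half
lo=10, hi=19, mid=14, arr[mid]=64 -> 64 > 52, search left half
lo=10, hi=13, mid=11, arr[mid]=52 -> Found target at index 11!

Binary search finds 52 at index 11 after 3 comparisons. The search repeatedly halves the search space by comparing with the middle element.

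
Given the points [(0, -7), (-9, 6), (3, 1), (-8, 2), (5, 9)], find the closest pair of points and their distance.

Computing all pairwise distances among 5 points:

d((0, -7), (-9, 6)) = 15.8114
d((0, -7), (3, 1)) = 8.544
d((0, -7), (-8, 2)) = 12.0416
d((0, -7), (5, 9)) = 16.7631
d((-9, 6), (3, 1)) = 13.0
d((-9, 6), (-8, 2)) = 4.1231 <-- minimum
d((-9, 6), (5, 9)) = 14.3178
d((3, 1), (-8, 2)) = 11.0454
d((3, 1), (5, 9)) = 8.2462
d((-8, 2), (5, 9)) = 14.7648

Closest pair: (-9, 6) and (-8, 2) with distance 4.1231

The closest pair is (-9, 6) and (-8, 2) with Euclidean distance 4.1231. For 5 points, brute-force pairwise comparison is shown above. For large n, the divide-and-conquer algorithm (sort by x, recurse on halves, check the dividing strip) achieves O(n log n).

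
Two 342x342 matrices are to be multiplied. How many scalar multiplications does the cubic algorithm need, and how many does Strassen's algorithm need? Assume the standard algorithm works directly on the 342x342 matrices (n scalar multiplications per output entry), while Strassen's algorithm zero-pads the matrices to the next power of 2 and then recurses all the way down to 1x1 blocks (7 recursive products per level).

Matrix multiplication for 342x342 matrices:

Strassen's algorithm requires power-of-2 dimensions. Pad 342x342 to 512x512 (next power of 2).

Standard algorithm: 342^3 = 40001688 multiplications
Strassen's algorithm: 7^(log2(512)) = 7^9 = 40353607 multiplications
Difference: 40001688 - 40353607 = -351919 (Strassen uses MORE here due to padding overhead — for small or just-over-power-of-2 n, padding can outweigh the per-level savings)

Standard: 40001688 multiplications (342^3). Strassen: 40353607 multiplications (7^9, after padding to 512x512). Strassen reduces 8 recursive multiplications to 7 at each level.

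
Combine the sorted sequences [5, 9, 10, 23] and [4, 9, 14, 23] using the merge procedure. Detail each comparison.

Merging process:

Compare 5 vs 4: take 4 from right. Merged: [4]
Compare 5 vs 9: take 5 from left. Merged: [4, 5]
Compare 9 vs 9: take 9 from left. Merged: [4, 5, 9]
Compare 10 vs 9: take 9 from right. Merged: [4, 5, 9, 9]
Compare 10 vs 14: take 10 from left. Merged: [4, 5, 9, 9, 10]
Compare 23 vs 14: take 14 from right. Merged: [4, 5, 9, 9, 10, 14]
Compare 23 vs 23: take 23 from left. Merged: [4, 5, 9, 9, 10, 14, 23]
Append remaining from right: [23]. Merged: [4, 5, 9, 9, 10, 14, 23, 23]

Final merged array: [4, 5, 9, 9, 10, 14, 23, 23]
Total comparisons: 7

The merged array is [4, 5, 9, 9, 10, 14, 23, 23], requiring 7 comparisons. The merge step runs in O(n) time where n is the total number of elements.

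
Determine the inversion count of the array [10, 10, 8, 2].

Finding inversions in [10, 10, 8, 2]:

(0, 2): arr[0]=10 > arr[2]=8
(0, 3): arr[0]=10 > arr[3]=2
(1, 2): arr[1]=10 > arr[2]=8
(1, 3): arr[1]=10 > arr[3]=2
(2, 3): arr[2]=8 > arr[3]=2

Total inversions: 5

The array has 5 inversion(s): (0,2), (0,3), (1,2), (1,3), (2,3). Each pair (i,j) satisfies i < j and arr[i] > arr[j].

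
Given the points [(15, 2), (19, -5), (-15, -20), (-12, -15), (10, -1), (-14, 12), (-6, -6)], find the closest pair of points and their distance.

Computing all pairwise distances among 7 points:

d((15, 2), (19, -5)) = 8.0623
d((15, 2), (-15, -20)) = 37.2022
d((15, 2), (-12, -15)) = 31.9061
d((15, 2), (10, -1)) = 5.831 <-- minimum
d((15, 2), (-14, 12)) = 30.6757
d((15, 2), (-6, -6)) = 22.4722
d((19, -5), (-15, -20)) = 37.1618
d((19, -5), (-12, -15)) = 32.573
d((19, -5), (10, -1)) = 9.8489
d((19, -5), (-14, 12)) = 37.1214
d((19, -5), (-6, -6)) = 25.02
d((-15, -20), (-12, -15)) = 5.831 <-- minimum
d((-15, -20), (10, -1)) = 31.4006
d((-15, -20), (-14, 12)) = 32.0156
d((-15, -20), (-6, -6)) = 16.6433
d((-12, -15), (10, -1)) = 26.0768
d((-12, -15), (-14, 12)) = 27.074
d((-12, -15), (-6, -6)) = 10.8167
d((10, -1), (-14, 12)) = 27.2947
d((10, -1), (-6, -6)) = 16.7631
d((-14, 12), (-6, -6)) = 19.6977

Minimum distance: 5.831 (tie among 2 pairs: (15, 2) and (10, -1); (-15, -20) and (-12, -15))

The minimum Euclidean distance is 5.831. There is a tie: 2 pairs achieve this minimum — (15, 2) and (10, -1); (-15, -20) and (-12, -15). Any of these is a valid closest pair. For 7 points, brute-force pairwise comparison is shown above. For large n, the divide-and-conquer algorithm (sort by x, recurse on halves, check the dividing strip) achieves O(n log n).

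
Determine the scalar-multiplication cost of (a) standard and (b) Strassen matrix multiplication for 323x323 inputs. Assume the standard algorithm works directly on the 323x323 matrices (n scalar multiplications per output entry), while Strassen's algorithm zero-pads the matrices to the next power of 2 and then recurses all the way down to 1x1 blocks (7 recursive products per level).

Matrix multiplication for 323x323 matrices:

Strassen's algorithm requires power-of-2 dimensions. Pad 323x323 to 512x512 (next power of 2).

Standard algorithm: 323^3 = 33698267 multiplications
Strassen's algorithm: 7^(log2(512)) = 7^9 = 40353607 multiplications
Difference: 33698267 - 40353607 = -6655340 (Strassen uses MORE here due to padding overhead — for small or just-over-power-of-2 n, padding can outweigh the per-level savings)

Standard: 33698267 multiplications (323^3). Strassen: 40353607 multiplications (7^9, after padding to 512x512). Strassen reduces 8 recursive multiplications to 7 at each level.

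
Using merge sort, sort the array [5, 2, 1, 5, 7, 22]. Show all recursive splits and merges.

Merge sort trace:

Split: [5, 2, 1, 5, 7, 22] -> [5, 2, 1] and [5, 7, 22]
  Split: [5, 2, 1] -> [5] and [2, 1]
    Split: [2, 1] -> [2] and [1]
    Merge: [2] + [1] -> [1, 2]
  Merge: [5] + [1, 2] -> [1, 2, 5]
  Split: [5, 7, 22] -> [5] and [7, 22]
    Split: [7, 22] -> [7] and [22]
    Merge: [7] + [22] -> [7, 22]
  Merge: [5] + [7, 22] -> [5, 7, 22]
Merge: [1, 2, 5] + [5, 7, 22] -> [1, 2, 5, 5, 7, 22]

Final sorted array: [1, 2, 5, 5, 7, 22]

The merge sort proceeds by recursively splitting the array and merging sorted halves.
After all merges, the sorted array is [1, 2, 5, 5, 7, 22].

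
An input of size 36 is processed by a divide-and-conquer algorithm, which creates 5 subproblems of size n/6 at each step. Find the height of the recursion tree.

For divide and conquer with division factor 6:

Problem sizes at each level:
Level 0: 36
Level 1: 6
Level 2: 1

The root is level 0 and the size-1 base case is level 2 (the tree spans levels 0 through 2, i.e. 3 levels counting the root), so the depth is the number of divisions: log_6(36) = 2

The recursion tree depth is log_6(36) = 2. At each level, the problem size is divided by 6, so it takes 2 divisions to reduce to a base case of size 1. The algorithm makes 5 recursive calls at each level.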